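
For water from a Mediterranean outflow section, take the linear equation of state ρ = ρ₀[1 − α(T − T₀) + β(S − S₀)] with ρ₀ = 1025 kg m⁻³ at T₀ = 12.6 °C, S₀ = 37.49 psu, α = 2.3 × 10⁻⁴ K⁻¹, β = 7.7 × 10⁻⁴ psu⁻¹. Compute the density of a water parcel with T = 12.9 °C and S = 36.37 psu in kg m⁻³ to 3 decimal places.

T − T₀ = +0.3 K, S − S₀ = -1.12 psu.
Bracket = 1 − α·(+0.3) + β·(-1.12) = 1 + (-9.314 × 10⁻⁴) = 0.9990686.
ρ = 1025 × 0.9990686 = 1024.045 kg m⁻³.

1024.045 kg m⁻³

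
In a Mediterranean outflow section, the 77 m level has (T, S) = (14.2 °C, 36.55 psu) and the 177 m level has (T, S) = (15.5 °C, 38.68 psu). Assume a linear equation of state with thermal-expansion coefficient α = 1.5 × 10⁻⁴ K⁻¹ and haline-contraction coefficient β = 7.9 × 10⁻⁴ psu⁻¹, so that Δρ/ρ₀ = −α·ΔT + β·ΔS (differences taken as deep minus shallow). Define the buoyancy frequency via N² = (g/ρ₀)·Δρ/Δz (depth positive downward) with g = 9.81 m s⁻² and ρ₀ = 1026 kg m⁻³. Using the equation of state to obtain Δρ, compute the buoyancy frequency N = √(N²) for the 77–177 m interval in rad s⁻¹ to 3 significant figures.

0.0121 rad s⁻¹

ΔT = +1.3 K, ΔS = +2.13 psu (deep − shallow).
Δρ/ρ₀ = −αΔT + βΔS = -1.95 × 10⁻⁴ + 1.6827 × 10⁻³ = 1.4877 × 10⁻³, so Δρ ≈ 1.526 kg m⁻³.
N² = (g/ρ₀)·Δρ/Δz = g·(Δρ/ρ₀)/Δz = 9.81 × 1.4877 × 10⁻³ / 100 = 1.4594 × 10⁻⁴ s⁻².
N = √(1.4594 × 10⁻⁴) = 0.012081 rad s⁻¹ ≈ 0.0121 rad s⁻¹.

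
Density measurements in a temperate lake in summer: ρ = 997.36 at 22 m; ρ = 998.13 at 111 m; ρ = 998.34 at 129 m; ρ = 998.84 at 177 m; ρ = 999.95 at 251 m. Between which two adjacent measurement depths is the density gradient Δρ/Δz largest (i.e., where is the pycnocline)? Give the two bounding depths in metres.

177–251 m

Compute the density gradient over each adjacent pair:
  22–111 m: Δρ/Δz = 0.77/89 = 8.7 × 10⁻³ kg m⁻⁴
  111–129 m: Δρ/Δz = 0.21/18 = 0.012 kg m⁻⁴
  129–177 m: Δρ/Δz = 0.50/48 = 0.010 kg m⁻⁴
  177–251 m: Δρ/Δz = 1.11/74 = 0.015 kg m⁻⁴
The largest gradient is in the 177–251 m interval — the pycnocline.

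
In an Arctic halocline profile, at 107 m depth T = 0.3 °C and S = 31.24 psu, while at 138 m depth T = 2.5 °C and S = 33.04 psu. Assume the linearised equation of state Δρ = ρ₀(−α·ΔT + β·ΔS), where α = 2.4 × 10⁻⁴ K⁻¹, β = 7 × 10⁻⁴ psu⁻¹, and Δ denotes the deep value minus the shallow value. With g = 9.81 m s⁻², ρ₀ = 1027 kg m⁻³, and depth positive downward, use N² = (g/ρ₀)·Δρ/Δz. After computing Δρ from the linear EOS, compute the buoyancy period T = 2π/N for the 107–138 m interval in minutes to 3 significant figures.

ΔT = +2.2 K, ΔS = +1.80 psu (deep − shallow).
Δρ/ρ₀ = −αΔT + βΔS = -5.28 × 10⁻⁴ + 1.26 × 10⁻³ = 7.32 × 10⁻⁴, so Δρ ≈ 0.7518 kg m⁻³.
N² = (g/ρ₀)·Δρ/Δz = g·(Δρ/ρ₀)/Δz = 9.81 × 7.32 × 10⁻⁴ / 31 = 2.3164 × 10⁻⁴ s⁻².
N = √(2.3164 × 10⁻⁴) = 0.015220 rad s⁻¹ → T = 2π/N = 412.82 s = 6.8803 min ≈ 6.88 min.

6.88 min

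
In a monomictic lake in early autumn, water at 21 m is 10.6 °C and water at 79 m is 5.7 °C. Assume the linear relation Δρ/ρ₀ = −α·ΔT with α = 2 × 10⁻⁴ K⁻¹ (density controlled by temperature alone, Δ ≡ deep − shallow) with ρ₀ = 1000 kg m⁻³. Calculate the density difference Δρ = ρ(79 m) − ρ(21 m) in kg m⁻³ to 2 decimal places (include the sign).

+0.98 kg m⁻³

ΔT = -4.9 K, Δρ/ρ₀ = −αΔT = 9.80 × 10⁻⁴.
Δρ = 1000 × (9.80 × 10⁻⁴) = +0.98 kg m⁻³.
Positive Δρ: denser below, stable.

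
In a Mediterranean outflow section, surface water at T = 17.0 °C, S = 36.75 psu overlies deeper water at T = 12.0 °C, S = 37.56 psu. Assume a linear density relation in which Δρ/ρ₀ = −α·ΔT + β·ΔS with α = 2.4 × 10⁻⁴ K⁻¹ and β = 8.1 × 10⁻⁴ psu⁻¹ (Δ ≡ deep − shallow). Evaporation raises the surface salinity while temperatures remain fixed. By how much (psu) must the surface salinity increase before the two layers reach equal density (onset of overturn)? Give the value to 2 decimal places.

Neutral buoyancy requires −α(T_deep − T_surf) + β(S_deep − S_surf′) = 0.
S_surf′ = S_deep − (α/β)·ΔT = 37.56 − (2.4 × 10⁻⁴/8.1 × 10⁻⁴)·(-5.0) = 39.0415 psu.
Increase required: 39.0415 − 36.75 = 2.2915 psu.

2.29 psu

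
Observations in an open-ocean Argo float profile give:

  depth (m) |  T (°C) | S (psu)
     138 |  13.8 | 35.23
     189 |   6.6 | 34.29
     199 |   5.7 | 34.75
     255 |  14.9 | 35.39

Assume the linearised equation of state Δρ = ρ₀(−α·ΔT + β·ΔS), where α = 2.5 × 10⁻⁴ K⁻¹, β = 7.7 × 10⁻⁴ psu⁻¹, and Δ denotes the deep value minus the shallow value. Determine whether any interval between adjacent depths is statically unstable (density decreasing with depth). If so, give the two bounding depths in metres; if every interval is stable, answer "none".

Evaluate Δρ/ρ₀ = −αΔT + βΔS across each adjacent pair:
  138–189 m: −αΔT+βΔS = −(2.5 × 10⁻⁴)(-7.2)+(7.7 × 10⁻⁴)(-0.94) = 1.1 × 10⁻³ → stable
  189–199 m: −αΔT+βΔS = −(2.5 × 10⁻⁴)(-0.9)+(7.7 × 10⁻⁴)(+0.46) = 5.8 × 10⁻⁴ → stable
  199–255 m: −αΔT+βΔS = −(2.5 × 10⁻⁴)(+9.2)+(7.7 × 10⁻⁴)(+0.64) = -1.8 × 10⁻³ → UNSTABLE
The 199–255 m interval has Δρ < 0: lighter water underlies denser water.

199–255 m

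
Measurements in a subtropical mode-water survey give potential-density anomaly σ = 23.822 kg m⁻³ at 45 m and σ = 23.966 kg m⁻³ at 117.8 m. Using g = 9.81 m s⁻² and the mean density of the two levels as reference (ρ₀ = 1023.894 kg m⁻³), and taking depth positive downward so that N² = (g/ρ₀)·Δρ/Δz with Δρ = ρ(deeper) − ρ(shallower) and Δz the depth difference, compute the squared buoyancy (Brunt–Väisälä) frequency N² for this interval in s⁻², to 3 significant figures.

Δρ = 1023.966 − 1023.822 = 0.144 kg m⁻³ over Δz = 117.8 − 45 = 72.8 m.
N² = (9.81/1023.894) × (0.144/72.8) = 1.8952 × 10⁻⁵ s⁻² ≈ 1.90 × 10⁻⁵ s⁻².

1.90 × 10⁻⁵ s⁻²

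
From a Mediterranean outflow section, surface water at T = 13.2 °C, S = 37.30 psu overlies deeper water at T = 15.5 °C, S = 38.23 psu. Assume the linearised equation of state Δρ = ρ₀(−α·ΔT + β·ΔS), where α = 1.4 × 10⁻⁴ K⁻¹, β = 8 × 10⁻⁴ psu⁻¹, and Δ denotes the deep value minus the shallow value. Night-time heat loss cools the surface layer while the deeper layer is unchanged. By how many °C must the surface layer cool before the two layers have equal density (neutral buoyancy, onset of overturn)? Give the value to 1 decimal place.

Neutral buoyancy requires Δρ = 0, i.e. −α(T_deep − T_surf′) + β(S_deep − S_surf) = 0.
T_surf′ = T_deep − (β/α)·ΔS = 15.5 − (8 × 10⁻⁴/1.4 × 10⁻⁴)·(+0.93) = 10.186 °C.
Cooling required: 13.2 − (10.186) = 3.014 °C.

3.0 °C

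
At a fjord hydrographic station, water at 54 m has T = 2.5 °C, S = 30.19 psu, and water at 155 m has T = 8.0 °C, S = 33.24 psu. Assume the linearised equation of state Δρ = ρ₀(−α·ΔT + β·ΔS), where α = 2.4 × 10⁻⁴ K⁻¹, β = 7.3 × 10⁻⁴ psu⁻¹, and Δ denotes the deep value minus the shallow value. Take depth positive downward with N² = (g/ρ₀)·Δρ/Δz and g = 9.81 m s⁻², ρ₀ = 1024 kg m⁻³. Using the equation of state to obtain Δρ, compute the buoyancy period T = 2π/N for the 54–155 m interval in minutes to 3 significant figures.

11.2 min

ΔT = +5.5 K, ΔS = +3.05 psu (deep − shallow).
Δρ/ρ₀ = −αΔT + βΔS = -1.32 × 10⁻³ + 2.2265 × 10⁻³ = 9.065 × 10⁻⁴, so Δρ ≈ 0.9283 kg m⁻³.
N² = (g/ρ₀)·Δρ/Δz = g·(Δρ/ρ₀)/Δz = 9.81 × 9.065 × 10⁻⁴ / 101 = 8.8047 × 10⁻⁵ s⁻².
N = √(8.8047 × 10⁻⁵) = 9.3833 × 10⁻³ rad s⁻¹ → T = 2π/N = 669.61 s = 11.160 min ≈ 11.2 min.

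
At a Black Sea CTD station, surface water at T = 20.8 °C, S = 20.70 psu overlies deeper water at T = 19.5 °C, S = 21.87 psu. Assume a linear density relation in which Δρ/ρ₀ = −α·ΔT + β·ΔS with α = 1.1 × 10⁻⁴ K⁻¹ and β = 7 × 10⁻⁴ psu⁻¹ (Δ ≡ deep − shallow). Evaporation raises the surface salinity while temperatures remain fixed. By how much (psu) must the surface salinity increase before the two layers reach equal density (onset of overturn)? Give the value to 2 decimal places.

Neutral buoyancy requires −α(T_deep − T_surf) + β(S_deep − S_surf′) = 0.
S_surf′ = S_deep − (α/β)·ΔT = 21.87 − (1.1 × 10⁻⁴/7 × 10⁻⁴)·(-1.3) = 22.0743 psu.
Increase required: 22.0743 − 20.70 = 1.3743 psu.

1.37 psu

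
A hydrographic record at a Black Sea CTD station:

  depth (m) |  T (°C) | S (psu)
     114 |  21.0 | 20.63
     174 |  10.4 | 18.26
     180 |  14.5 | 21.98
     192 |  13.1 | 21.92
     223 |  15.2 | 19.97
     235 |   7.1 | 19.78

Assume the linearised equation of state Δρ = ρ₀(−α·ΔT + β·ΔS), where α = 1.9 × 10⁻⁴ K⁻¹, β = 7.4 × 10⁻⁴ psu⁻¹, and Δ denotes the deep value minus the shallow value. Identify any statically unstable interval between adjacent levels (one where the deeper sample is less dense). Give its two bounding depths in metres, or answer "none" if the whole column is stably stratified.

192–223 m

Evaluate Δρ/ρ₀ = −αΔT + βΔS across each adjacent pair:
  114–174 m: −αΔT+βΔS = −(1.9 × 10⁻⁴)(-10.6)+(7.4 × 10⁻⁴)(-2.37) = 2.6 × 10⁻⁴ → stable
  174–180 m: −αΔT+βΔS = −(1.9 × 10⁻⁴)(+4.1)+(7.4 × 10⁻⁴)(+3.72) = 2.0 × 10⁻³ → stable
  180–192 m: −αΔT+βΔS = −(1.9 × 10⁻⁴)(-1.4)+(7.4 × 10⁻⁴)(-0.06) = 2.2 × 10⁻⁴ → stable
  192–223 m: −αΔT+βΔS = −(1.9 × 10⁻⁴)(+2.1)+(7.4 × 10⁻⁴)(-1.95) = -1.8 × 10⁻³ → UNSTABLE
  223–235 m: −αΔT+βΔS = −(1.9 × 10⁻⁴)(-8.1)+(7.4 × 10⁻⁴)(-0.19) = 1.4 × 10⁻³ → stable
The 192–223 m interval has Δρ < 0: lighter water underlies denser water.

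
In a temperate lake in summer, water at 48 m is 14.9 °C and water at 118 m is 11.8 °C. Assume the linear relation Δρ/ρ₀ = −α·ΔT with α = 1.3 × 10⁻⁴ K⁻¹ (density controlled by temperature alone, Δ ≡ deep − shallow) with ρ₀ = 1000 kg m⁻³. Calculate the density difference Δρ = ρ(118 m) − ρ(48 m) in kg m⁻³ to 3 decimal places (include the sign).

ΔT = -3.1 K, Δρ/ρ₀ = −αΔT = 4.03 × 10⁻⁴.
Δρ = 1000 × (4.03 × 10⁻⁴) = +0.403 kg m⁻³.
Positive Δρ: denser below, stable.

+0.403 kg m⁻³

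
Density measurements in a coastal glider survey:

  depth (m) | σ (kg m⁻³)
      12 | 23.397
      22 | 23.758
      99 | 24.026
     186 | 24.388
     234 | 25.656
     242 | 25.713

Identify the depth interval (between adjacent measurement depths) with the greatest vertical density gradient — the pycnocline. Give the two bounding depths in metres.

Compute the density gradient over each adjacent pair:
  12–22 m: Δρ/Δz = 0.361/10 = 0.036 kg m⁻⁴
  22–99 m: Δρ/Δz = 0.268/77 = 3.5 × 10⁻³ kg m⁻⁴
  99–186 m: Δρ/Δz = 0.362/87 = 4.2 × 10⁻³ kg m⁻⁴
  186–234 m: Δρ/Δz = 1.268/48 = 0.026 kg m⁻⁴
  234–242 m: Δρ/Δz = 0.057/8 = 7.1 × 10⁻³ kg m⁻⁴
The largest gradient is in the 12–22 m interval — the pycnocline.

12–22 m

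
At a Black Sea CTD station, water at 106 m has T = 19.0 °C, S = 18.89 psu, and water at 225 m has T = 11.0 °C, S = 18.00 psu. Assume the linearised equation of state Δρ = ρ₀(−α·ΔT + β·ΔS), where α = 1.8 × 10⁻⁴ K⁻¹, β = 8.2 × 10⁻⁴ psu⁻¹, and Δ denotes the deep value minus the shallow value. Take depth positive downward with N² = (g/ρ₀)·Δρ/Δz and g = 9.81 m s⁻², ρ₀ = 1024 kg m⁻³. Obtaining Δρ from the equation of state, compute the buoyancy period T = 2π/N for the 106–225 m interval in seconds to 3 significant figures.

ΔT = -8.0 K, ΔS = -0.89 psu (deep − shallow).
Δρ/ρ₀ = −αΔT + βΔS = 1.44 × 10⁻³ − 7.298 × 10⁻⁴ = 7.102 × 10⁻⁴, so Δρ ≈ 0.7272 kg m⁻³.
N² = (g/ρ₀)·Δρ/Δz = g·(Δρ/ρ₀)/Δz = 9.81 × 7.102 × 10⁻⁴ / 119 = 5.8547 × 10⁻⁵ s⁻².
N = √(5.8547 × 10⁻⁵) = 7.6516 × 10⁻³ rad s⁻¹ → T = 2π/N = 821.16 s ≈ 821 s.

821 s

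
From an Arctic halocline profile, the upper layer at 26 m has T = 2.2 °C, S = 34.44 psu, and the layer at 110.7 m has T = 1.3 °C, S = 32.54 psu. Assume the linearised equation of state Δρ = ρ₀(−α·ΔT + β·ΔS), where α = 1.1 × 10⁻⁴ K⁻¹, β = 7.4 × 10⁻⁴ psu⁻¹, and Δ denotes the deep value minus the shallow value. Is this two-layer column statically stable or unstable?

unstable

ΔT = 1.3 − 2.2 = -0.9 K and ΔS = 32.54 − 34.44 = -1.90 psu (deep − shallow).
−αΔT = 9.90 × 10⁻⁵; βΔS = -1.406 × 10⁻³; sum Δρ/ρ₀ = -1.307 × 10⁻³.
Δρ/ρ₀ < 0, so Δρ < 0: deeper water is lighter → statically unstable; the column would overturn.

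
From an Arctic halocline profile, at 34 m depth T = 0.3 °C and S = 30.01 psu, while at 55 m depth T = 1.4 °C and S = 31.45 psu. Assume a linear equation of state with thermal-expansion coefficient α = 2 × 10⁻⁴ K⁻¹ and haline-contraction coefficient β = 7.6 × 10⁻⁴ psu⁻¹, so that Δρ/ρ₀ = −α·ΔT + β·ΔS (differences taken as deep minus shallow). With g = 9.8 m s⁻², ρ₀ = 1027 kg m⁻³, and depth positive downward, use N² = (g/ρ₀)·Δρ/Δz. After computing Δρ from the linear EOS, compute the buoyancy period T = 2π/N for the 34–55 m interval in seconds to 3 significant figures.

311 s

ΔT = +1.1 K, ΔS = +1.44 psu (deep − shallow).
Δρ/ρ₀ = −αΔT + βΔS = -2.20 × 10⁻⁴ + 1.0944 × 10⁻³ = 8.744 × 10⁻⁴, so Δρ ≈ 0.8980 kg m⁻³.
N² = (g/ρ₀)·Δρ/Δz = g·(Δρ/ρ₀)/Δz = 9.8 × 8.744 × 10⁻⁴ / 21 = 4.0805 × 10⁻⁴ s⁻².
N = √(4.0805 × 10⁻⁴) = 0.020200 rad s⁻¹ → T = 2π/N = 311.05 s ≈ 311 s.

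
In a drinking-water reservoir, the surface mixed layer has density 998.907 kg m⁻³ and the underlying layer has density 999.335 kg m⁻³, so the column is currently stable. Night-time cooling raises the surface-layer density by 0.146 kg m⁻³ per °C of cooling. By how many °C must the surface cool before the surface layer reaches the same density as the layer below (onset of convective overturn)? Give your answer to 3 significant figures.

2.93 °C

Density deficit of the surface layer: 999.335 − 998.907 = 0.428 kg m⁻³.
Required change = 0.428 / 0.146 = 2.93 °C.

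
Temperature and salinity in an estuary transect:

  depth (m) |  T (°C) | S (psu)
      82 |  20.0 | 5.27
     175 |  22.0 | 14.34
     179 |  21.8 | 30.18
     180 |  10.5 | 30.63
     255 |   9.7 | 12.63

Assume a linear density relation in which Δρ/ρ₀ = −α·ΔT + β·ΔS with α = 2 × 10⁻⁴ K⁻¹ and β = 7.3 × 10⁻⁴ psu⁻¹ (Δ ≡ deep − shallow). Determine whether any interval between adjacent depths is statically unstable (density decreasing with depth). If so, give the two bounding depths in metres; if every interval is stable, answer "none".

Evaluate Δρ/ρ₀ = −αΔT + βΔS across each adjacent pair:
  82–175 m: −αΔT+βΔS = −(2 × 10⁻⁴)(+2.0)+(7.3 × 10⁻⁴)(+9.07) = 6.2 × 10⁻³ → stable
  175–179 m: −αΔT+βΔS = −(2 × 10⁻⁴)(-0.2)+(7.3 × 10⁻⁴)(+15.84) = 0.012 → stable
  179–180 m: −αΔT+βΔS = −(2 × 10⁻⁴)(-11.3)+(7.3 × 10⁻⁴)(+0.45) = 2.6 × 10⁻³ → stable
  180–255 m: −αΔT+βΔS = −(2 × 10⁻⁴)(-0.8)+(7.3 × 10⁻⁴)(-18.00) = -0.013 → UNSTABLE
The 180–255 m interval has Δρ < 0: lighter water underlies denser water.

180–255 m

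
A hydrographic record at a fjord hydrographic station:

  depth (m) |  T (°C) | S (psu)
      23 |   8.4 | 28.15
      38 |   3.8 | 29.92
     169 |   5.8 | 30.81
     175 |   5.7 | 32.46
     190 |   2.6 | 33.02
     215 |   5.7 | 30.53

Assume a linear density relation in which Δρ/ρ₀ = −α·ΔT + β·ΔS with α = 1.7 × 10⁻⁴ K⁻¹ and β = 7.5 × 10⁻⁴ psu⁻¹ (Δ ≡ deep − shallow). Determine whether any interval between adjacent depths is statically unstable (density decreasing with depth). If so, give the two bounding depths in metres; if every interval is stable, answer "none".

Evaluate Δρ/ρ₀ = −αΔT + βΔS across each adjacent pair:
  23–38 m: −αΔT+βΔS = −(1.7 × 10⁻⁴)(-4.6)+(7.5 × 10⁻⁴)(+1.77) = 2.1 × 10⁻³ → stable
  38–169 m: −αΔT+βΔS = −(1.7 × 10⁻⁴)(+2.0)+(7.5 × 10⁻⁴)(+0.89) = 3.3 × 10⁻⁴ → stable
  169–175 m: −αΔT+βΔS = −(1.7 × 10⁻⁴)(-0.1)+(7.5 × 10⁻⁴)(+1.65) = 1.3 × 10⁻³ → stable
  175–190 m: −αΔT+βΔS = −(1.7 × 10⁻⁴)(-3.1)+(7.5 × 10⁻⁴)(+0.56) = 9.5 × 10⁻⁴ → stable
  190–215 m: −αΔT+βΔS = −(1.7 × 10⁻⁴)(+3.1)+(7.5 × 10⁻⁴)(-2.49) = -2.4 × 10⁻³ → UNSTABLE
The 190–215 m interval has Δρ < 0: lighter water underlies denser water.

190–215 m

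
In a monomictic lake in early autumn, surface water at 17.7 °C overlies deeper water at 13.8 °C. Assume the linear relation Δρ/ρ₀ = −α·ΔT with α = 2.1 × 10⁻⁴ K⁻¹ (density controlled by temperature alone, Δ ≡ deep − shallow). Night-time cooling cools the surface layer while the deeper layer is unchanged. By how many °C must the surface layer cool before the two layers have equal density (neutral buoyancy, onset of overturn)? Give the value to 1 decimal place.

3.9 °C

With temperature the only control, equal density requires T_surf′ = T_deep.
T_surf′ = 13.8 °C.
Cooling required: 17.7 − 13.8 = 3.9 °C.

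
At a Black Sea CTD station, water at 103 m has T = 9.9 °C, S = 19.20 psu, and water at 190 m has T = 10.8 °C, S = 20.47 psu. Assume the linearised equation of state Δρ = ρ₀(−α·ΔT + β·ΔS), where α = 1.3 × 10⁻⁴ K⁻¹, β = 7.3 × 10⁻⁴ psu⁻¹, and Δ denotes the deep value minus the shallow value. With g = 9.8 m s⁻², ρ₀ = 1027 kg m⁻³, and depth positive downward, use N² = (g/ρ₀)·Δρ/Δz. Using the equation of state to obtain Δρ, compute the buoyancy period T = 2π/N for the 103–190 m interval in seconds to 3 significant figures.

ΔT = +0.9 K, ΔS = +1.27 psu (deep − shallow).
Δρ/ρ₀ = −αΔT + βΔS = -1.17 × 10⁻⁴ + 9.271 × 10⁻⁴ = 8.101 × 10⁻⁴, so Δρ ≈ 0.8320 kg m⁻³.
N² = (g/ρ₀)·Δρ/Δz = g·(Δρ/ρ₀)/Δz = 9.8 × 8.101 × 10⁻⁴ / 87 = 9.1253 × 10⁻⁵ s⁻².
N = √(9.1253 × 10⁻⁵) = 9.5526 × 10⁻³ rad s⁻¹ → T = 2π/N = 657.75 s ≈ 658 s.

658 s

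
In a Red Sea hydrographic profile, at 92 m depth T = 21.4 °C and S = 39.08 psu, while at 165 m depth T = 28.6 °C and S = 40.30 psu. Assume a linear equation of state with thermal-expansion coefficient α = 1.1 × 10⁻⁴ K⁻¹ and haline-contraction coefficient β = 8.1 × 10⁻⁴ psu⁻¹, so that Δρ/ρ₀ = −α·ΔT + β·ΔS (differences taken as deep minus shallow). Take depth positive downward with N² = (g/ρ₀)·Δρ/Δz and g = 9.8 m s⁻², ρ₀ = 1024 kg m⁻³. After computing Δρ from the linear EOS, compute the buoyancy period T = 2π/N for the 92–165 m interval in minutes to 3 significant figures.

20.4 min

ΔT = +7.2 K, ΔS = +1.22 psu (deep − shallow).
Δρ/ρ₀ = −αΔT + βΔS = -7.92 × 10⁻⁴ + 9.882 × 10⁻⁴ = 1.962 × 10⁻⁴, so Δρ ≈ 0.2009 kg m⁻³.
N² = (g/ρ₀)·Δρ/Δz = g·(Δρ/ρ₀)/Δz = 9.8 × 1.962 × 10⁻⁴ / 73 = 2.6339 × 10⁻⁵ s⁻².
N = √(2.6339 × 10⁻⁵) = 5.1322 × 10⁻³ rad s⁻¹ → T = 2π/N = 1.2243 × 10³ s = 20.405 min ≈ 20.4 min.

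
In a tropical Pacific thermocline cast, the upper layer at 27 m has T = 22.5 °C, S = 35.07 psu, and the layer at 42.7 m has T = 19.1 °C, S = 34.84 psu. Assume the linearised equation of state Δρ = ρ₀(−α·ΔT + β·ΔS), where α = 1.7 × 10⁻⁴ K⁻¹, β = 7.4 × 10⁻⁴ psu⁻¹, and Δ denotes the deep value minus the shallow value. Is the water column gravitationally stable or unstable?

ΔT = 19.1 − 22.5 = -3.4 K and ΔS = 34.84 − 35.07 = -0.23 psu (deep − shallow).
−αΔT = 5.78 × 10⁻⁴; βΔS = -1.702 × 10⁻⁴; sum Δρ/ρ₀ = 4.078 × 10⁻⁴.
Δρ/ρ₀ > 0, so Δρ > 0: deeper water is denser → statically stable.

stable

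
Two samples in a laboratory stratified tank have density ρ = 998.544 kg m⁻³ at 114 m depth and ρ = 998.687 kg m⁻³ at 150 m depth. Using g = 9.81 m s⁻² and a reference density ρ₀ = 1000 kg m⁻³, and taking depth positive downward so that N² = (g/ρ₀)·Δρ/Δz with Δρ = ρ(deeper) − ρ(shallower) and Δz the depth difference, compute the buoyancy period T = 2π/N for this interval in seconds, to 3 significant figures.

Δρ = 998.687 − 998.544 = 0.143 kg m⁻³ over Δz = 150 − 114 = 36 m.
N² = (9.81/1000) × (0.143/36) = 3.8967 × 10⁻⁵ s⁻².
N = √(3.8967 × 10⁻⁵) = 6.2424 × 10⁻³ rad s⁻¹, so T = 2π/N = 1.0065 × 10³ s ≈ 1.01 × 10³ s.

1.01 × 10³ s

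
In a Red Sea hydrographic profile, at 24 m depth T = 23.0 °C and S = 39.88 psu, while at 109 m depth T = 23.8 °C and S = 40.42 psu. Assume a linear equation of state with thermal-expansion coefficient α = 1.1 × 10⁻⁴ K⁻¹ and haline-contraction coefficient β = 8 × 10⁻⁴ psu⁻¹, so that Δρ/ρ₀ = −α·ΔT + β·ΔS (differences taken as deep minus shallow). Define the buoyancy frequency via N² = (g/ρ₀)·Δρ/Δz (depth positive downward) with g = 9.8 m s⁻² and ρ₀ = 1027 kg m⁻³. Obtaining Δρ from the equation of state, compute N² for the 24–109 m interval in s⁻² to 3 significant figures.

ΔT = +0.8 K, ΔS = +0.54 psu (deep − shallow).
Δρ/ρ₀ = −αΔT + βΔS = -8.80 × 10⁻⁵ + 4.32 × 10⁻⁴ = 3.44 × 10⁻⁴, so Δρ ≈ 0.3533 kg m⁻³.
N² = (g/ρ₀)·Δρ/Δz = g·(Δρ/ρ₀)/Δz = 9.8 × 3.44 × 10⁻⁴ / 85 = 3.9661 × 10⁻⁵ s⁻² ≈ 3.97 × 10⁻⁵ s⁻².

3.97 × 10⁻⁵ s⁻²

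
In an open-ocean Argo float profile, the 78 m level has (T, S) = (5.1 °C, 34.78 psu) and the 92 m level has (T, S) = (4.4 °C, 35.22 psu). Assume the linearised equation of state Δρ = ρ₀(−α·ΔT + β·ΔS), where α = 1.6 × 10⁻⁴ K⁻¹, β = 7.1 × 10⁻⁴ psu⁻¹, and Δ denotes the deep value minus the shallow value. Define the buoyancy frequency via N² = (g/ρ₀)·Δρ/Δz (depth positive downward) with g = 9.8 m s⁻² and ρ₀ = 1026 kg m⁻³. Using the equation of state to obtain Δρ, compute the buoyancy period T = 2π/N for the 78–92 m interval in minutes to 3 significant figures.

ΔT = -0.7 K, ΔS = +0.44 psu (deep − shallow).
Δρ/ρ₀ = −αΔT + βΔS = 1.12 × 10⁻⁴ + 3.124 × 10⁻⁴ = 4.244 × 10⁻⁴, so Δρ ≈ 0.4354 kg m⁻³.
N² = (g/ρ₀)·Δρ/Δz = g·(Δρ/ρ₀)/Δz = 9.8 × 4.244 × 10⁻⁴ / 14 = 2.9708 × 10⁻⁴ s⁻².
N = √(2.9708 × 10⁻⁴) = 0.017236 rad s⁻¹ → T = 2π/N = 364.54 s = 6.0757 min ≈ 6.08 min.

6.08 min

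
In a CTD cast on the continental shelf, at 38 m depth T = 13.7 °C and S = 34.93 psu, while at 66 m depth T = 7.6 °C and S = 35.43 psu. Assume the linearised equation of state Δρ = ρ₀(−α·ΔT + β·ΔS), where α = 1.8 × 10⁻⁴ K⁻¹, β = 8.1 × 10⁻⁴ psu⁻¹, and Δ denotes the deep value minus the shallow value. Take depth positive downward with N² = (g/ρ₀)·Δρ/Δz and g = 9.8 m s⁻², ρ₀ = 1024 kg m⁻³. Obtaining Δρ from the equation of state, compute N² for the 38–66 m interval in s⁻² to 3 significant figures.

ΔT = -6.1 K, ΔS = +0.50 psu (deep − shallow).
Δρ/ρ₀ = −αΔT + βΔS = 1.098 × 10⁻³ + 4.05 × 10⁻⁴ = 1.503 × 10⁻³, so Δρ ≈ 1.539 kg m⁻³.
N² = (g/ρ₀)·Δρ/Δz = g·(Δρ/ρ₀)/Δz = 9.8 × 1.503 × 10⁻³ / 28 = 5.2605 × 10⁻⁴ s⁻² ≈ 5.26 × 10⁻⁴ s⁻².

5.26 × 10⁻⁴ s⁻²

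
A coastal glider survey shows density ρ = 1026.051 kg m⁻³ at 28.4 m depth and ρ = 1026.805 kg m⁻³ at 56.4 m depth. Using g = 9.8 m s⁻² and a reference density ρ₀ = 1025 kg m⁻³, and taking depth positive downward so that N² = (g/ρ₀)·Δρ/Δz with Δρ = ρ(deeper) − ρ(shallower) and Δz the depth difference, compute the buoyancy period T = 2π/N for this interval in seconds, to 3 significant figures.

Δρ = 1026.805 − 1026.051 = 0.754 kg m⁻³ over Δz = 56.4 − 28.4 = 28 m.
N² = (9.8/1025) × (0.754/28) = 2.5746 × 10⁻⁴ s⁻².
N = √(2.5746 × 10⁻⁴) = 0.016046 rad s⁻¹, so T = 2π/N = 391.57 s ≈ 392 s.

392 s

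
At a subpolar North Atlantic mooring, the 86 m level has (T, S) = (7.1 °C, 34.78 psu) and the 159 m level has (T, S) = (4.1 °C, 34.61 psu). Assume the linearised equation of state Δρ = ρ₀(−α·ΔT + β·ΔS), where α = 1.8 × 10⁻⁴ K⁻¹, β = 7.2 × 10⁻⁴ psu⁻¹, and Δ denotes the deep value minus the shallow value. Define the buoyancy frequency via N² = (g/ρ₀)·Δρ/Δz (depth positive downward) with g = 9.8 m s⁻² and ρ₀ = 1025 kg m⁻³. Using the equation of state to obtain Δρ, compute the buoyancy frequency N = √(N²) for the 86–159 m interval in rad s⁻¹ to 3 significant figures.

7.49 × 10⁻³ rad s⁻¹

ΔT = -3.0 K, ΔS = -0.17 psu (deep − shallow).
Δρ/ρ₀ = −αΔT + βΔS = 5.40 × 10⁻⁴ − 1.224 × 10⁻⁴ = 4.176 × 10⁻⁴, so Δρ ≈ 0.4280 kg m⁻³.
N² = (g/ρ₀)·Δρ/Δz = g·(Δρ/ρ₀)/Δz = 9.8 × 4.176 × 10⁻⁴ / 73 = 5.6061 × 10⁻⁵ s⁻².
N = √(5.6061 × 10⁻⁵) = 7.4874 × 10⁻³ rad s⁻¹ ≈ 7.49 × 10⁻³ rad s⁻¹.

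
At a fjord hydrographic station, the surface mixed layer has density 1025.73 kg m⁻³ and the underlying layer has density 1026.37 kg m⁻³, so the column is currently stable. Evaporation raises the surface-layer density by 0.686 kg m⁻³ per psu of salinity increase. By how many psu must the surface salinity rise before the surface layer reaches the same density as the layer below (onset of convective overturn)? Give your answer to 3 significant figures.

Density deficit of the surface layer: 1026.37 − 1025.73 = 0.64 kg m⁻³.
Required change = 0.64 / 0.686 = 0.933 psu.

0.933 psu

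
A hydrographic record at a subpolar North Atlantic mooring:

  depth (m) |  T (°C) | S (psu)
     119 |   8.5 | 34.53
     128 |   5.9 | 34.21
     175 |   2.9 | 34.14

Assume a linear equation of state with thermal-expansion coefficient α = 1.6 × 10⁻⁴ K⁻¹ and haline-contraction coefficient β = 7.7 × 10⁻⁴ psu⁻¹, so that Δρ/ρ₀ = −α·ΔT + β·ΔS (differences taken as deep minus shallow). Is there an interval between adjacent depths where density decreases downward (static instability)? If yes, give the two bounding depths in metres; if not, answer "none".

none

Evaluate Δρ/ρ₀ = −αΔT + βΔS across each adjacent pair:
  119–128 m: −αΔT+βΔS = −(1.6 × 10⁻⁴)(-2.6)+(7.7 × 10⁻⁴)(-0.32) = 1.7 × 10⁻⁴ → stable
  128–175 m: −αΔT+βΔS = −(1.6 × 10⁻⁴)(-3.0)+(7.7 × 10⁻⁴)(-0.07) = 4.3 × 10⁻⁴ → stable
Every interval has Δρ > 0: the column is stably stratified throughout.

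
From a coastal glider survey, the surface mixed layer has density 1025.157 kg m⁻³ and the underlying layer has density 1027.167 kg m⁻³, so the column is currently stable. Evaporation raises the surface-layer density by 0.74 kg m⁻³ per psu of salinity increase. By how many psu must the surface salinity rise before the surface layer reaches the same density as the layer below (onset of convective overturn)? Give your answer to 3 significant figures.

2.72 psu

Density deficit of the surface layer: 1027.167 − 1025.157 = 2.01 kg m⁻³.
Required change = 2.01 / 0.74 = 2.72 psu.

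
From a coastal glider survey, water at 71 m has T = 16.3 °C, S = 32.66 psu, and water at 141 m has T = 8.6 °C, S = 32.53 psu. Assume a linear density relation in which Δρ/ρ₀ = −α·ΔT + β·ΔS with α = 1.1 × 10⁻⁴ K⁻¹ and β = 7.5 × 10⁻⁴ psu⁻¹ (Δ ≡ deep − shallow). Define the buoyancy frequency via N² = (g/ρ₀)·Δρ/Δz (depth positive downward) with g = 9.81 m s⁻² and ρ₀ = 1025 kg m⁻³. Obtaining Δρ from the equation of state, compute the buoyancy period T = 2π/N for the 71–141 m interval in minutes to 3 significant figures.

ΔT = -7.7 K, ΔS = -0.13 psu (deep − shallow).
Δρ/ρ₀ = −αΔT + βΔS = 8.47 × 10⁻⁴ − 9.75 × 10⁻⁵ = 7.495 × 10⁻⁴, so Δρ ≈ 0.7682 kg m⁻³.
N² = (g/ρ₀)·Δρ/Δz = g·(Δρ/ρ₀)/Δz = 9.81 × 7.495 × 10⁻⁴ / 70 = 1.0504 × 10⁻⁴ s⁻².
N = √(1.0504 × 10⁻⁴) = 0.010249 rad s⁻¹ → T = 2π/N = 613.05 s = 10.217 min ≈ 10.2 min.

10.2 min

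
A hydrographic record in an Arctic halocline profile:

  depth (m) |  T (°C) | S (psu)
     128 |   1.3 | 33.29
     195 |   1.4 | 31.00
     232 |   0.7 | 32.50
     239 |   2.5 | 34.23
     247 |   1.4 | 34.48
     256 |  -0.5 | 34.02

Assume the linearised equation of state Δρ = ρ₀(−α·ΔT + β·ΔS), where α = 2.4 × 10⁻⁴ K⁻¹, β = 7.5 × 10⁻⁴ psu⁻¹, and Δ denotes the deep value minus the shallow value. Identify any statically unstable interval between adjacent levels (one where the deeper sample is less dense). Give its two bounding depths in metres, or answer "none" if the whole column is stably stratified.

Evaluate Δρ/ρ₀ = −αΔT + βΔS across each adjacent pair:
  128–195 m: −αΔT+βΔS = −(2.4 × 10⁻⁴)(+0.1)+(7.5 × 10⁻⁴)(-2.29) = -1.7 × 10⁻³ → UNSTABLE
  195–232 m: −αΔT+βΔS = −(2.4 × 10⁻⁴)(-0.7)+(7.5 × 10⁻⁴)(+1.50) = 1.3 × 10⁻³ → stable
  232–239 m: −αΔT+βΔS = −(2.4 × 10⁻⁴)(+1.8)+(7.5 × 10⁻⁴)(+1.73) = 8.7 × 10⁻⁴ → stable
  239–247 m: −αΔT+βΔS = −(2.4 × 10⁻⁴)(-1.1)+(7.5 × 10⁻⁴)(+0.25) = 4.5 × 10⁻⁴ → stable
  247–256 m: −αΔT+βΔS = −(2.4 × 10⁻⁴)(-1.9)+(7.5 × 10⁻⁴)(-0.46) = 1.1 × 10⁻⁴ → stable
The 128–195 m interval has Δρ < 0: lighter water underlies denser water.

128–195 m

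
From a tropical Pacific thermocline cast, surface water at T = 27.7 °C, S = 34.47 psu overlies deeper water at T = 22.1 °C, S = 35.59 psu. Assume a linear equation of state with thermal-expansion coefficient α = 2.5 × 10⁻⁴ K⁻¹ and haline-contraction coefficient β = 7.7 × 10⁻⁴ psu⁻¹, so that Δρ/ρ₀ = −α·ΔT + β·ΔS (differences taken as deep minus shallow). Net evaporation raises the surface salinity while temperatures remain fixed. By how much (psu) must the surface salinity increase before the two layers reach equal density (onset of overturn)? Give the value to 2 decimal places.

Neutral buoyancy requires −α(T_deep − T_surf) + β(S_deep − S_surf′) = 0.
S_surf′ = S_deep − (α/β)·ΔT = 35.59 − (2.5 × 10⁻⁴/7.7 × 10⁻⁴)·(-5.6) = 37.4082 psu.
Increase required: 37.4082 − 34.47 = 2.9382 psu.

2.94 psu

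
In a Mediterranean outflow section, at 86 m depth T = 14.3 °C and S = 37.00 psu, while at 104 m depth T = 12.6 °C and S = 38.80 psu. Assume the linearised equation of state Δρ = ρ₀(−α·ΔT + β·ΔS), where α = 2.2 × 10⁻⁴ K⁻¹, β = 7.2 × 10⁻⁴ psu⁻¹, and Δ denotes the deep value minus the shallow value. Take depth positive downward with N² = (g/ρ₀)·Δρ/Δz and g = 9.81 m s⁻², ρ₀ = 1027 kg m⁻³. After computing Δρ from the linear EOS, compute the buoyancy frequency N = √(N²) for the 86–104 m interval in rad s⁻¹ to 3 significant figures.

0.0302 rad s⁻¹

ΔT = -1.7 K, ΔS = +1.80 psu (deep − shallow).
Δρ/ρ₀ = −αΔT + βΔS = 3.74 × 10⁻⁴ + 1.296 × 10⁻³ = 1.67 × 10⁻³, so Δρ ≈ 1.715 kg m⁻³.
N² = (g/ρ₀)·Δρ/Δz = g·(Δρ/ρ₀)/Δz = 9.81 × 1.67 × 10⁻³ / 18 = 9.1015 × 10⁻⁴ s⁻².
N = √(9.1015 × 10⁻⁴) = 0.030169 rad s⁻¹ ≈ 0.0302 rad s⁻¹.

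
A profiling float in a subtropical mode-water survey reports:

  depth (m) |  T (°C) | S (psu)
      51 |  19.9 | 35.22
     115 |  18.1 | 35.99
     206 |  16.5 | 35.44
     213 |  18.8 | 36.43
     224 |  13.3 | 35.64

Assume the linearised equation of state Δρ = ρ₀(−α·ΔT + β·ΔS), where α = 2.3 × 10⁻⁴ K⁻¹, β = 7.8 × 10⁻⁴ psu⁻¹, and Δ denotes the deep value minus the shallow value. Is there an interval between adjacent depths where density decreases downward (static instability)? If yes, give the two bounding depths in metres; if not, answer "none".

115–206 m

Evaluate Δρ/ρ₀ = −αΔT + βΔS across each adjacent pair:
  51–115 m: −αΔT+βΔS = −(2.3 × 10⁻⁴)(-1.8)+(7.8 × 10⁻⁴)(+0.77) = 1.0 × 10⁻³ → stable
  115–206 m: −αΔT+βΔS = −(2.3 × 10⁻⁴)(-1.6)+(7.8 × 10⁻⁴)(-0.55) = -6.1 × 10⁻⁵ → UNSTABLE
  206–213 m: −αΔT+βΔS = −(2.3 × 10⁻⁴)(+2.3)+(7.8 × 10⁻⁴)(+0.99) = 2.4 × 10⁻⁴ → stable
  213–224 m: −αΔT+βΔS = −(2.3 × 10⁻⁴)(-5.5)+(7.8 × 10⁻⁴)(-0.79) = 6.5 × 10⁻⁴ → stable
The 115–206 m interval has Δρ < 0: lighter water underlies denser water.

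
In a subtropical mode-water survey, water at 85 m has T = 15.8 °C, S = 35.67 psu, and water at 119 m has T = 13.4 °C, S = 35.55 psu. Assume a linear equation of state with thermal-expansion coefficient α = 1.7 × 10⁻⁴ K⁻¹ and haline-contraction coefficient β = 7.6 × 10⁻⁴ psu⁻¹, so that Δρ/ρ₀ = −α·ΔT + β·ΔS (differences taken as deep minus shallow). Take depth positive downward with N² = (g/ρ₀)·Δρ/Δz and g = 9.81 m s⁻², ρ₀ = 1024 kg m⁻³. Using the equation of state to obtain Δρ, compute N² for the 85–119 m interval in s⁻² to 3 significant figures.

ΔT = -2.4 K, ΔS = -0.12 psu (deep − shallow).
Δρ/ρ₀ = −αΔT + βΔS = 4.08 × 10⁻⁴ − 9.12 × 10⁻⁵ = 3.168 × 10⁻⁴, so Δρ ≈ 0.3244 kg m⁻³.
N² = (g/ρ₀)·Δρ/Δz = g·(Δρ/ρ₀)/Δz = 9.81 × 3.168 × 10⁻⁴ / 34 = 9.1406 × 10⁻⁵ s⁻² ≈ 9.14 × 10⁻⁵ s⁻².

9.14 × 10⁻⁵ s⁻²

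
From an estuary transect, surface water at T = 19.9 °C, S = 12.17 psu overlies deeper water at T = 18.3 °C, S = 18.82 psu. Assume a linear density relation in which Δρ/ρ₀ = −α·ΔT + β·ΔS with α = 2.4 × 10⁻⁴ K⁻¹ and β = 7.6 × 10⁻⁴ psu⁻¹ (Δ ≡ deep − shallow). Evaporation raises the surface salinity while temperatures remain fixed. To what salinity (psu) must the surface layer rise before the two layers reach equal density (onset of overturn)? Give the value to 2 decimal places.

Neutral buoyancy requires −α(T_deep − T_surf) + β(S_deep − S_surf′) = 0.
S_surf′ = S_deep − (α/β)·ΔT = 18.82 − (2.4 × 10⁻⁴/7.6 × 10⁻⁴)·(-1.6) = 19.3253 psu.
Increase required: 19.3253 − 12.17 = 7.1553 psu.

19.33 psu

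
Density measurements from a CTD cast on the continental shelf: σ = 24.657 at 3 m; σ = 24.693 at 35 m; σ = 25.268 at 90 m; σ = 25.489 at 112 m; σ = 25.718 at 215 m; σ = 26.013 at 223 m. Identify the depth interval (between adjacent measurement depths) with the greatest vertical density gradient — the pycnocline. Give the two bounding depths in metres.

Compute the density gradient over each adjacent pair:
  3–35 m: Δρ/Δz = 0.036/32 = 1.1 × 10⁻³ kg m⁻⁴
  35–90 m: Δρ/Δz = 0.575/55 = 0.010 kg m⁻⁴
  90–112 m: Δρ/Δz = 0.221/22 = 0.010 kg m⁻⁴
  112–215 m: Δρ/Δz = 0.229/103 = 2.2 × 10⁻³ kg m⁻⁴
  215–223 m: Δρ/Δz = 0.295/8 = 0.037 kg m⁻⁴
The largest gradient is in the 215–223 m interval — the pycnocline.

215–223 m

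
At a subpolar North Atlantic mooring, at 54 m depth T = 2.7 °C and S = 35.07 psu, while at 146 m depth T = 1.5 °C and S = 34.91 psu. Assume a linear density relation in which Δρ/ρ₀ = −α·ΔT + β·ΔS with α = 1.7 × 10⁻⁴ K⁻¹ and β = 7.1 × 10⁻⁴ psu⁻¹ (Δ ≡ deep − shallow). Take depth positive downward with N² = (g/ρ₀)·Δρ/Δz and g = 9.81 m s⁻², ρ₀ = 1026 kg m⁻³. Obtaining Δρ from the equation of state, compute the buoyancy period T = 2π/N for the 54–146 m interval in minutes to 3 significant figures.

33.7 min

ΔT = -1.2 K, ΔS = -0.16 psu (deep − shallow).
Δρ/ρ₀ = −αΔT + βΔS = 2.04 × 10⁻⁴ − 1.136 × 10⁻⁴ = 9.04 × 10⁻⁵, so Δρ ≈ 0.09275 kg m⁻³.
N² = (g/ρ₀)·Δρ/Δz = g·(Δρ/ρ₀)/Δz = 9.81 × 9.04 × 10⁻⁵ / 92 = 9.6394 × 10⁻⁶ s⁻².
N = √(9.6394 × 10⁻⁶) = 3.1047 × 10⁻³ rad s⁻¹ → T = 2π/N = 2.0238 × 10³ s = 33.730 min ≈ 33.7 min.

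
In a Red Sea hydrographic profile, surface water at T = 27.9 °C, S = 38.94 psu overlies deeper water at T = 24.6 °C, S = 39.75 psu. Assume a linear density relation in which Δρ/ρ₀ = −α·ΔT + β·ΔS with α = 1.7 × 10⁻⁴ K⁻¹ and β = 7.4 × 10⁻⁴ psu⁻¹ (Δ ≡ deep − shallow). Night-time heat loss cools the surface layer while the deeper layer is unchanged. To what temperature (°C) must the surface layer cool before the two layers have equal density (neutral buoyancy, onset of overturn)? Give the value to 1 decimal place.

Neutral buoyancy requires Δρ = 0, i.e. −α(T_deep − T_surf′) + β(S_deep − S_surf) = 0.
T_surf′ = T_deep − (β/α)·ΔS = 24.6 − (7.4 × 10⁻⁴/1.7 × 10⁻⁴)·(+0.81) = 21.074 °C.
Cooling required: 27.9 − (21.074) = 6.826 °C.

21.1 °C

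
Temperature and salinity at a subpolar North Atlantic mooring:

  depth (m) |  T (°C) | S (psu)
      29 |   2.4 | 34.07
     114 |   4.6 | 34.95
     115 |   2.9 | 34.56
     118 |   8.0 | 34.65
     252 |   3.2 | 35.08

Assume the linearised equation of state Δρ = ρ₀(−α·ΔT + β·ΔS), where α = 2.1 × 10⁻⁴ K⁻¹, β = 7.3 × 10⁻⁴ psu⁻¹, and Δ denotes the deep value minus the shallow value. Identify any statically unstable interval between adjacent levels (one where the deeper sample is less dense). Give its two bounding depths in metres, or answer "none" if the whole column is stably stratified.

Evaluate Δρ/ρ₀ = −αΔT + βΔS across each adjacent pair:
  29–114 m: −αΔT+βΔS = −(2.1 × 10⁻⁴)(+2.2)+(7.3 × 10⁻⁴)(+0.88) = 1.8 × 10⁻⁴ → stable
  114–115 m: −αΔT+βΔS = −(2.1 × 10⁻⁴)(-1.7)+(7.3 × 10⁻⁴)(-0.39) = 7.2 × 10⁻⁵ → stable
  115–118 m: −αΔT+βΔS = −(2.1 × 10⁻⁴)(+5.1)+(7.3 × 10⁻⁴)(+0.09) = -1.0 × 10⁻³ → UNSTABLE
  118–252 m: −αΔT+βΔS = −(2.1 × 10⁻⁴)(-4.8)+(7.3 × 10⁻⁴)(+0.43) = 1.3 × 10⁻³ → stable
The 115–118 m interval has Δρ < 0: lighter water underlies denser water.

115–118 m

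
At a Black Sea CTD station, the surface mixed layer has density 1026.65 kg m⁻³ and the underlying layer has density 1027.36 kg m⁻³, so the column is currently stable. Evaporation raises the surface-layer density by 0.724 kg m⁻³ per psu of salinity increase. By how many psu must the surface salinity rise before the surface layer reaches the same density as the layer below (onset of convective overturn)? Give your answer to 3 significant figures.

Density deficit of the surface layer: 1027.36 − 1026.65 = 0.71 kg m⁻³.
Required change = 0.71 / 0.724 = 0.981 psu.

0.981 psu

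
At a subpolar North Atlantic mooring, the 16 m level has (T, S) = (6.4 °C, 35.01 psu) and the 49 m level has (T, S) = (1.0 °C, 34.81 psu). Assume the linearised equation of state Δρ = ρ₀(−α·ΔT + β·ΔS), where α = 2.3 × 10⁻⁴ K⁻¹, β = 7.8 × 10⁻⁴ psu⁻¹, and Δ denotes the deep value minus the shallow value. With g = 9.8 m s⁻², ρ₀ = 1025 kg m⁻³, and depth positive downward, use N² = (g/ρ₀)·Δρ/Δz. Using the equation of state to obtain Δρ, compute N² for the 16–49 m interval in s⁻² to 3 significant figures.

3.23 × 10⁻⁴ s⁻²

ΔT = -5.4 K, ΔS = -0.20 psu (deep − shallow).
Δρ/ρ₀ = −αΔT + βΔS = 1.242 × 10⁻³ − 1.56 × 10⁻⁴ = 1.086 × 10⁻³, so Δρ ≈ 1.113 kg m⁻³.
N² = (g/ρ₀)·Δρ/Δz = g·(Δρ/ρ₀)/Δz = 9.8 × 1.086 × 10⁻³ / 33 = 3.2251 × 10⁻⁴ s⁻² ≈ 3.23 × 10⁻⁴ s⁻².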